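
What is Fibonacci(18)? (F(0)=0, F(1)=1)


F(n)=F(n-1)+F(n-2)
...F(16)=987, F(17)=1597, F(18)=2584


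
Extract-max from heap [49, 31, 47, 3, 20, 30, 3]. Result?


Max = 49
Replace root with last, heapify down
Resulting heap: [47, 31, 30, 3, 20, 3]


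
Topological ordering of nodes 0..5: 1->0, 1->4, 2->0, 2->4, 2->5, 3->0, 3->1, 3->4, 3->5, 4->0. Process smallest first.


Kahn's algorithm, process smallest node first
Order: [2, 3, 1, 4, 0, 5]


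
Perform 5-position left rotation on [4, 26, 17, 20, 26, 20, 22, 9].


Left rotate by 5: [20, 22, 9, 4, 26, 17, 20, 26]


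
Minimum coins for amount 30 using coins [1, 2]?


dp[0]=0; dp[i]=1+min(dp[i-c] for c in coins)
...dp[25]=13, dp[26]=13, dp[27]=14, dp[28]=14, dp[29]=15, dp[30]=15
Minimum coins for 30 = 15


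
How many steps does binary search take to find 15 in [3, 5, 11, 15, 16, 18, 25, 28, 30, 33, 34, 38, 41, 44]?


Search for 15:
[0,13] mid=6 arr[6]=25
[0,5] mid=2 arr[2]=11
[3,5] mid=4 arr[4]=16
[3,3] mid=3 arr[3]=15
Total: 4 comparisons


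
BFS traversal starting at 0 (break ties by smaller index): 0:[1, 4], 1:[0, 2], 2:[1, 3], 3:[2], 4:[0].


BFS queue: start with [0]
Visit order: [0, 1, 4, 2, 3]


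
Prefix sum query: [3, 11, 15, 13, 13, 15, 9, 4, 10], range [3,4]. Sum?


Prefix sums: [0, 3, 14, 29, 42, 55, 70, 79, 83, 93]
Sum[3..4] = prefix[5] - prefix[3] = 55 - 29 = 26


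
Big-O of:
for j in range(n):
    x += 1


Per nesting level: O(n) = O(n)
Complexity: O(n)


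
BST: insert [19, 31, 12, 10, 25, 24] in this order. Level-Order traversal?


Root = 19; build tree by BST insertion.
Level-Order traversal: [19, 12, 31, 10, 25, 24]


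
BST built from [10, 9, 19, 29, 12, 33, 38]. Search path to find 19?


BST root = 10
Search for 19: compare at each node
Path: [10, 19]


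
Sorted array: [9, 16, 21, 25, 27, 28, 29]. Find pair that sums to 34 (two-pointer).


Two pointers: lo=0, hi=6
Found pair: (9, 25) summing to 34


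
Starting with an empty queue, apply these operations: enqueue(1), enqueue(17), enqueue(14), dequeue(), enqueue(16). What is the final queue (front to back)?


enqueue(1) -> [1]
enqueue(17) -> [1, 17]
enqueue(14) -> [1, 17, 14]
dequeue() returns 1 -> [17, 14]
enqueue(16) -> [17, 14, 16]
Final queue (front to back): [17, 14, 16]


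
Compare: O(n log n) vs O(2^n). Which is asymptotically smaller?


linearithmic grows slower than exponential
O(n log n) is asymptotically smaller; O(2^n) grows faster


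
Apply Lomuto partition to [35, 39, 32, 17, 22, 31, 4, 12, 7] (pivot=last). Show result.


Elements <= 7 go left of pivot.
Result: [4, 7, 32, 17, 22, 31, 35, 12, 39], pivot at index 1


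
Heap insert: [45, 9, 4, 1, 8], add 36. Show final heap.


Append 36: [45, 9, 4, 1, 8, 36]
Bubble up: swap idx 5(36) with idx 2(4)
Result: [45, 9, 36, 1, 8, 4]


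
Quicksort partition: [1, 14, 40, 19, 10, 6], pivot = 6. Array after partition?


Elements <= 6 go left of pivot.
Result: [1, 6, 40, 19, 10, 14], pivot at index 1


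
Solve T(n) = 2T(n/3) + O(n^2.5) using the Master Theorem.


a=2, b=3, c=2.5. log_3(2)=0.631 < c=2.5. Case 3: O(n^c) = O(n^2.500)
Complexity: O(n^2.500)


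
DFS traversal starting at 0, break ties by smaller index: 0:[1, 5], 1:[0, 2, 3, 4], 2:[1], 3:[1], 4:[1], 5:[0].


DFS stack-based: start with [0]
Visit order: [0, 1, 2, 3, 4, 5]


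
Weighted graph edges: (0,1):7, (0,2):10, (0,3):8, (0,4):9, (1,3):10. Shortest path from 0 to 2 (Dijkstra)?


Dijkstra from 0:
Distances: {0: 0, 1: 7, 2: 10, 3: 8, 4: 9}
Shortest distance to 2 = 10, path = [0, 2]


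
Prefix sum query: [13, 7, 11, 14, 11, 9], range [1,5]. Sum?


Prefix sums: [0, 13, 20, 31, 45, 56, 65]
Sum[1..5] = prefix[6] - prefix[1] = 65 - 13 = 52


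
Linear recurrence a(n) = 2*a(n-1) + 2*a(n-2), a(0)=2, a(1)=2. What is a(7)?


Build bottom-up:
...a(5)=152, a(6)=416, a(7)=2*416+2*152=1136


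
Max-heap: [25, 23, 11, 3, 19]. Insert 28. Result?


Append 28: [25, 23, 11, 3, 19, 28]
Bubble up: swap idx 5(28) with idx 2(11); swap idx 2(28) with idx 0(25)
Result: [28, 23, 25, 3, 19, 11]


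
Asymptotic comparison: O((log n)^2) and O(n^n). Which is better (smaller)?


polylogarithmic grows slower than n^n
O((log n)^2) is asymptotically smaller; O(n^n) grows faster


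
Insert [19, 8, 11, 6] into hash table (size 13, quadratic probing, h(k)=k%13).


Insertions: 19->slot 6; 8->slot 8; 11->slot 11; 6->slot 7
Table: [None, None, None, None, None, None, 19, 6, 8, None, None, 11, None]


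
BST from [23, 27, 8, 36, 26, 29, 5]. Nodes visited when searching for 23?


BST root = 23
Search for 23: compare at each node
Path: [23]


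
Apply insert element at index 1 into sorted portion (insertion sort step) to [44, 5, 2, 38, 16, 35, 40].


After one pass: [5, 44, 2, 38, 16, 35, 40]


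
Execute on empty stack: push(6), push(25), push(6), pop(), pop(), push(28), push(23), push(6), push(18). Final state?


push(6) -> [6]
push(25) -> [6, 25]
push(6) -> [6, 25, 6]
pop() returns 6 -> [6, 25]
pop() returns 25 -> [6]
push(28) -> [6, 28]
push(23) -> [6, 28, 23]
push(6) -> [6, 28, 23, 6]
push(18) -> [6, 28, 23, 6, 18]
Final stack (bottom to top): [6, 28, 23, 6, 18]


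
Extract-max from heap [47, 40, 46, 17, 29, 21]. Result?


Max = 47
Replace root with last, heapify down
Resulting heap: [46, 40, 21, 17, 29]


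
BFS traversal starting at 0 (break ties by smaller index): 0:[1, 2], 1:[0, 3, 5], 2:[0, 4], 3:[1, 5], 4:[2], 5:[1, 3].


BFS queue: start with [0]
Visit order: [0, 1, 2, 3, 5, 4]


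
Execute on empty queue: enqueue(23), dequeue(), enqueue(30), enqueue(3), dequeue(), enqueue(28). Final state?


enqueue(23) -> [23]
dequeue() returns 23 -> []
enqueue(30) -> [30]
enqueue(3) -> [30, 3]
dequeue() returns 30 -> [3]
enqueue(28) -> [3, 28]
Final queue (front to back): [3, 28]


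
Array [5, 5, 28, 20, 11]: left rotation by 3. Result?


Left rotate by 3: [20, 11, 5, 5, 28]


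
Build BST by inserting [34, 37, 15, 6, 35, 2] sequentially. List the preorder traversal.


Root = 34; build tree by BST insertion.
Preorder traversal: [34, 15, 6, 2, 37, 35]


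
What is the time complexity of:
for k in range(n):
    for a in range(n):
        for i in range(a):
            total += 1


Per nesting level: O(n) * O(n) * O(n) [triangular over a] = O(n^3)
Complexity: O(n^3)


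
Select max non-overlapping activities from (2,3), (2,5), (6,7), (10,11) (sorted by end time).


Greedy: pick earliest-ending, then skip overlaps.
Selected (3 activities): [(2, 3), (6, 7), (10, 11)]


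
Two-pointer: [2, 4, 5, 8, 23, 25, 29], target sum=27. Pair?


Two pointers: lo=0, hi=6
Found pair: (2, 25) summing to 27


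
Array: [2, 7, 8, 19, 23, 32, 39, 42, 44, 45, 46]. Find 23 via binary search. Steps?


Search for 23:
[0,10] mid=5 arr[5]=32
[0,4] mid=2 arr[2]=8
[3,4] mid=3 arr[3]=19
[4,4] mid=4 arr[4]=23
Total: 4 comparisons


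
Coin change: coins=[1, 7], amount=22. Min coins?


dp[0]=0; dp[i]=1+min(dp[i-c] for c in coins)
...dp[17]=5, dp[18]=6, dp[19]=7, dp[20]=8, dp[21]=3, dp[22]=4
Minimum coins for 22 = 4


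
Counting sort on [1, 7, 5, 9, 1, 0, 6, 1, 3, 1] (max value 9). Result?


Count array: [1, 4, 0, 1, 0, 1, 1, 1, 0, 1]
Reconstruct: [0, 1, 1, 1, 1, 3, 5, 6, 7, 9]


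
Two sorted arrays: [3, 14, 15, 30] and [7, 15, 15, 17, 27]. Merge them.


Compare heads, take smaller each step.
Merged: [3, 7, 14, 15, 15, 15, 17, 27, 30]


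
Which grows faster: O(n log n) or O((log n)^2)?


polylogarithmic grows slower than linearithmic
O((log n)^2) is asymptotically smaller; O(n log n) grows faster


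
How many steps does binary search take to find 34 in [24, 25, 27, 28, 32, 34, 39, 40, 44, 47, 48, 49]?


Search for 34:
[0,11] mid=5 arr[5]=34
Total: 1 comparisons


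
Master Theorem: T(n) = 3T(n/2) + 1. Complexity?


a=3, b=2, c=0. log_2(3)=1.585 > c=0. Case 1: O(n^log_b(a)) = O(n^1.585)
Complexity: O(n^1.585)


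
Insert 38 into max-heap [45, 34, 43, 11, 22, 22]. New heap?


Append 38: [45, 34, 43, 11, 22, 22, 38]
Bubble up: no swaps needed
Result: [45, 34, 43, 11, 22, 22, 38]


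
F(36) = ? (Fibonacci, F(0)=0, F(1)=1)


F(n)=F(n-1)+F(n-2)
...F(34)=5702887, F(35)=9227465, F(36)=14930352


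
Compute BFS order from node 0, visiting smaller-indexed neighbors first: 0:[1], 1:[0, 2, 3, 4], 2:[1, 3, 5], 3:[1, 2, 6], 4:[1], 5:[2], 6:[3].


BFS queue: start with [0]
Visit order: [0, 1, 2, 3, 4, 5, 6]


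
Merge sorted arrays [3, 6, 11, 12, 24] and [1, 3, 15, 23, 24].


Compare heads, take smaller each step.
Merged: [1, 3, 3, 6, 11, 12, 15, 23, 24, 24]


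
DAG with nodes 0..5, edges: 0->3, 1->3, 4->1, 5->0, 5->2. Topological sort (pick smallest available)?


Kahn's algorithm, process smallest node first
Order: [4, 1, 5, 0, 2, 3]


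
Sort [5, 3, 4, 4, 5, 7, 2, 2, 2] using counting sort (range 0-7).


Count array: [0, 0, 3, 1, 2, 2, 0, 1]
Reconstruct: [2, 2, 2, 3, 4, 4, 5, 5, 7]


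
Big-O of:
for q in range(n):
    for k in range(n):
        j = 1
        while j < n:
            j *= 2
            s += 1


Per nesting level: O(n) * O(n) * O(log n) = O(n^2 log n)
Complexity: O(n^2 log n)


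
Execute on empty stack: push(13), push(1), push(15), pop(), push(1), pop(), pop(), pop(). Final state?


push(13) -> [13]
push(1) -> [13, 1]
push(15) -> [13, 1, 15]
pop() returns 15 -> [13, 1]
push(1) -> [13, 1, 1]
pop() returns 1 -> [13, 1]
pop() returns 1 -> [13]
pop() returns 13 -> []
Final stack (bottom to top): []


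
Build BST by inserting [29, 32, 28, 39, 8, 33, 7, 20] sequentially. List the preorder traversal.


Root = 29; build tree by BST insertion.
Preorder traversal: [29, 28, 8, 7, 20, 32, 39, 33]


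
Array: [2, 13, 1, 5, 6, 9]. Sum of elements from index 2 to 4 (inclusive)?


Prefix sums: [0, 2, 15, 16, 21, 27, 36]
Sum[2..4] = prefix[5] - prefix[2] = 27 - 15 = 12


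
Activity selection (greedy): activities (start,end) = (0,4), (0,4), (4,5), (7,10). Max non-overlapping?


Greedy: pick earliest-ending, then skip overlaps.
Selected (3 activities): [(0, 4), (4, 5), (7, 10)]


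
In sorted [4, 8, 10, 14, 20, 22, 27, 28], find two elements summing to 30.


Two pointers: lo=0, hi=7
Found pair: (8, 22) summing to 30


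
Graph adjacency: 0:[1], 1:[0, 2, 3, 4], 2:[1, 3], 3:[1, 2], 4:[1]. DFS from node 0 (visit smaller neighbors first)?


DFS stack-based: start with [0]
Visit order: [0, 1, 2, 3, 4]


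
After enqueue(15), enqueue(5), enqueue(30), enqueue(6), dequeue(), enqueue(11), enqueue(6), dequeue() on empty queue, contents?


enqueue(15) -> [15]
enqueue(5) -> [15, 5]
enqueue(30) -> [15, 5, 30]
enqueue(6) -> [15, 5, 30, 6]
dequeue() returns 15 -> [5, 30, 6]
enqueue(11) -> [5, 30, 6, 11]
enqueue(6) -> [5, 30, 6, 11, 6]
dequeue() returns 5 -> [30, 6, 11, 6]
Final queue (front to back): [30, 6, 11, 6]


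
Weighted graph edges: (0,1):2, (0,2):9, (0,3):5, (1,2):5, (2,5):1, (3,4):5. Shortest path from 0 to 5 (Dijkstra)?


Dijkstra from 0:
Distances: {0: 0, 1: 2, 2: 7, 3: 5, 4: 10, 5: 8}
Shortest distance to 5 = 8, path = [0, 1, 2, 5]


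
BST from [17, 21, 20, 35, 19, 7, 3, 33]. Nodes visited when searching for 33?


BST root = 17
Search for 33: compare at each node
Path: [17, 21, 35, 33]


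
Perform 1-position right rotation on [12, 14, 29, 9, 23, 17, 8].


Right rotate by 1: [8, 12, 14, 29, 9, 23, 17]


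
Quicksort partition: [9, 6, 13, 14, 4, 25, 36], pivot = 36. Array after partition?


Elements <= 36 go left of pivot.
Result: [9, 6, 13, 14, 4, 25, 36], pivot at index 6


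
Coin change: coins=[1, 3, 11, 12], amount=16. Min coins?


dp[0]=0; dp[i]=1+min(dp[i-c] for c in coins)
...dp[11]=1, dp[12]=1, dp[13]=2, dp[14]=2, dp[15]=2, dp[16]=3
Minimum coins for 16 = 3


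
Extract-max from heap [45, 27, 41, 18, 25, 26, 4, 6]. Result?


Max = 45
Replace root with last, heapify down
Resulting heap: [41, 27, 26, 18, 25, 6, 4]


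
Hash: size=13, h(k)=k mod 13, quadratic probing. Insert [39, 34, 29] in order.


Insertions: 39->slot 0; 34->slot 8; 29->slot 3
Table: [39, None, None, 29, None, None, None, None, 34, None, None, None, None]


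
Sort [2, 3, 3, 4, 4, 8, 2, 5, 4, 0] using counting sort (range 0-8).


Count array: [1, 0, 2, 2, 3, 1, 0, 0, 1]
Reconstruct: [0, 2, 2, 3, 3, 4, 4, 4, 5, 8]


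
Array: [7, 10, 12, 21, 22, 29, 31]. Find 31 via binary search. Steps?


Search for 31:
[0,6] mid=3 arr[3]=21
[4,6] mid=5 arr[5]=29
[6,6] mid=6 arr[6]=31
Total: 3 comparisons


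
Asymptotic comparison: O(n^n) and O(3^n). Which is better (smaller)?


exponential (base 3) grows slower than n^n
O(3^n) is asymptotically smaller; O(n^n) grows faster


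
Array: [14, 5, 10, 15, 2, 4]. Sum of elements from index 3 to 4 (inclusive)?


Prefix sums: [0, 14, 19, 29, 44, 46, 50]
Sum[3..4] = prefix[5] - prefix[3] = 46 - 29 = 17


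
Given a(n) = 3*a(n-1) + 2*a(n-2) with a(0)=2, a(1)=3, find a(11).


Build bottom-up:
...a(9)=92205, a(10)=328393, a(11)=3*328393+2*92205=1169589


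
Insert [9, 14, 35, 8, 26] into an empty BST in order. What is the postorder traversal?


Root = 9; build tree by BST insertion.
Postorder traversal: [8, 26, 35, 14, 9]


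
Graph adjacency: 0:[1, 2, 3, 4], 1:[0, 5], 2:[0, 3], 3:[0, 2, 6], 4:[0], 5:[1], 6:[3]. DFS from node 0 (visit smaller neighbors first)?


DFS stack-based: start with [0]
Visit order: [0, 1, 5, 2, 3, 6, 4]


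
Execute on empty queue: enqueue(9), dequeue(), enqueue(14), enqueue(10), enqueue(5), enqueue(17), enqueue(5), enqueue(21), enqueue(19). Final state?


enqueue(9) -> [9]
dequeue() returns 9 -> []
enqueue(14) -> [14]
enqueue(10) -> [14, 10]
enqueue(5) -> [14, 10, 5]
enqueue(17) -> [14, 10, 5, 17]
enqueue(5) -> [14, 10, 5, 17, 5]
enqueue(21) -> [14, 10, 5, 17, 5, 21]
enqueue(19) -> [14, 10, 5, 17, 5, 21, 19]
Final queue (front to back): [14, 10, 5, 17, 5, 21, 19]


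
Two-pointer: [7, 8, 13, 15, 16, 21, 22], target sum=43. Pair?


Two pointers: lo=0, hi=6
Found pair: (21, 22) summing to 43


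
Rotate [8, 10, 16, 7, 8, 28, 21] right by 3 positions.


Right rotate by 3: [8, 28, 21, 8, 10, 16, 7]


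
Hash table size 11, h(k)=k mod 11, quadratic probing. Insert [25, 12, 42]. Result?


Insertions: 25->slot 3; 12->slot 1; 42->slot 9
Table: [None, 12, None, 25, None, None, None, None, None, 42, None]


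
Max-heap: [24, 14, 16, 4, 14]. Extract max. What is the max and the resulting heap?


Max = 24
Replace root with last, heapify down
Resulting heap: [16, 14, 14, 4]


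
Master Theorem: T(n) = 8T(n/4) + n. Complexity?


a=8, b=4, c=1. log_4(8)=1.5 > c=1. Case 1: O(n^log_b(a)) = O(n^1.500)
Complexity: O(n^1.500)


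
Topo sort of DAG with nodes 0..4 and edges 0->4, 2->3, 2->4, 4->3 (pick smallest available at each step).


Kahn's algorithm, process smallest node first
Order: [0, 1, 2, 4, 3]


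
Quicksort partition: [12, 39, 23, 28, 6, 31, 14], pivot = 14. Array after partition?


Elements <= 14 go left of pivot.
Result: [12, 6, 14, 28, 39, 31, 23], pivot at index 2


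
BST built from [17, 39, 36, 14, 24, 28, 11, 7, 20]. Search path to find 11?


BST root = 17
Search for 11: compare at each node
Path: [17, 14, 11]


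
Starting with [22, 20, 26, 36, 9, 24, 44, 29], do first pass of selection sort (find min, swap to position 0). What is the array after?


After one pass: [9, 20, 26, 36, 22, 24, 44, 29]


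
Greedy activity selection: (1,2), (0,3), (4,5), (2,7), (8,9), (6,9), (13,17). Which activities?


Greedy: pick earliest-ending, then skip overlaps.
Selected (4 activities): [(1, 2), (4, 5), (8, 9), (13, 17)]


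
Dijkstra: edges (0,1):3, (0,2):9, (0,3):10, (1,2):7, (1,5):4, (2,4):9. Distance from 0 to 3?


Dijkstra from 0:
Distances: {0: 0, 1: 3, 2: 9, 3: 10, 4: 18, 5: 7}
Shortest distance to 3 = 10, path = [0, 3]


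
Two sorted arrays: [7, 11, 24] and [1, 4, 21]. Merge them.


Compare heads, take smaller each step.
Merged: [1, 4, 7, 11, 21, 24]


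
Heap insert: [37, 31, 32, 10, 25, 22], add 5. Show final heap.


Append 5: [37, 31, 32, 10, 25, 22, 5]
Bubble up: no swaps needed
Result: [37, 31, 32, 10, 25, 22, 5]


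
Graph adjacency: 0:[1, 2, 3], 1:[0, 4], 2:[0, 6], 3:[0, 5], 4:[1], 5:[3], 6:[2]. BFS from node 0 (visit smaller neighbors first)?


BFS queue: start with [0]
Visit order: [0, 1, 2, 3, 4, 6, 5]


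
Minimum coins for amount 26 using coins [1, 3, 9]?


dp[0]=0; dp[i]=1+min(dp[i-c] for c in coins)
...dp[21]=3, dp[22]=4, dp[23]=5, dp[24]=4, dp[25]=5, dp[26]=6
Minimum coins for 26 = 6


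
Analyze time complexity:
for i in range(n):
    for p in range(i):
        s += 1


Per nesting level: O(n) * O(n) [triangular over i] = O(n^2)
Complexity: O(n^2)


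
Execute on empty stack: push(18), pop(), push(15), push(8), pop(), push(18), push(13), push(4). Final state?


push(18) -> [18]
pop() returns 18 -> []
push(15) -> [15]
push(8) -> [15, 8]
pop() returns 8 -> [15]
push(18) -> [15, 18]
push(13) -> [15, 18, 13]
push(4) -> [15, 18, 13, 4]
Final stack (bottom to top): [15, 18, 13, 4]


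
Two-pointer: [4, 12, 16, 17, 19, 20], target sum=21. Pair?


Two pointers: lo=0, hi=5
Found pair: (4, 17) summing to 21


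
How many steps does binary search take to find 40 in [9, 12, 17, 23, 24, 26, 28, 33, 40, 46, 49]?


Search for 40:
[0,10] mid=5 arr[5]=26
[6,10] mid=8 arr[8]=40
Total: 2 comparisons


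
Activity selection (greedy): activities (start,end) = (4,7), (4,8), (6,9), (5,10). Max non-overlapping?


Greedy: pick earliest-ending, then skip overlaps.
Selected (1 activities): [(4, 7)]


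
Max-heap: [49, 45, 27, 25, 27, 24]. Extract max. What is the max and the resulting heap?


Max = 49
Replace root with last, heapify down
Resulting heap: [45, 27, 27, 25, 24]


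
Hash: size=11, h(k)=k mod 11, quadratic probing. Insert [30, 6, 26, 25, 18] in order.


Insertions: 30->slot 8; 6->slot 6; 26->slot 4; 25->slot 3; 18->slot 7
Table: [None, None, None, 25, 26, None, 6, 18, 30, None, None]


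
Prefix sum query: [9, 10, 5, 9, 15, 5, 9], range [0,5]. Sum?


Prefix sums: [0, 9, 19, 24, 33, 48, 53, 62]
Sum[0..5] = prefix[6] - prefix[0] = 53 - 0 = 53


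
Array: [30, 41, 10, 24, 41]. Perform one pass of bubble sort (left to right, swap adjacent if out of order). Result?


After one pass: [30, 10, 24, 41, 41]


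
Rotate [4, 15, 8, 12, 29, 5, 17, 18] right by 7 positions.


Right rotate by 7: [15, 8, 12, 29, 5, 17, 18, 4]


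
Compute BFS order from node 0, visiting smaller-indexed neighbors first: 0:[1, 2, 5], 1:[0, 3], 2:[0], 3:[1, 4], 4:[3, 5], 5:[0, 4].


BFS queue: start with [0]
Visit order: [0, 1, 2, 5, 3, 4]


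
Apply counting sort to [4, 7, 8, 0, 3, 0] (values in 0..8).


Count array: [2, 0, 0, 1, 1, 0, 0, 1, 1]
Reconstruct: [0, 0, 3, 4, 7, 8]


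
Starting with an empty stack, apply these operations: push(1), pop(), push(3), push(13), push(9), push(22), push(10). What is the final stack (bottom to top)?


push(1) -> [1]
pop() returns 1 -> []
push(3) -> [3]
push(13) -> [3, 13]
push(9) -> [3, 13, 9]
push(22) -> [3, 13, 9, 22]
push(10) -> [3, 13, 9, 22, 10]
Final stack (bottom to top): [3, 13, 9, 22, 10]


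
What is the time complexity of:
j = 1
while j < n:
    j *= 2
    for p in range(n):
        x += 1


Per nesting level: O(log n) * O(n) = O(n log n)
Complexity: O(n log n)


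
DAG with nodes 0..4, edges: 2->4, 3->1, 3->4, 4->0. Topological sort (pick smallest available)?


Kahn's algorithm, process smallest node first
Order: [2, 3, 1, 4, 0]


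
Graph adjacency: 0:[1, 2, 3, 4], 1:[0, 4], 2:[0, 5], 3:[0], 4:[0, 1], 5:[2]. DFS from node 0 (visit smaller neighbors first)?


DFS stack-based: start with [0]
Visit order: [0, 1, 4, 2, 5, 3]


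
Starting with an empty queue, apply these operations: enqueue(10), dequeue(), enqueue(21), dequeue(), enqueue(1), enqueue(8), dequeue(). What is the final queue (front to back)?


enqueue(10) -> [10]
dequeue() returns 10 -> []
enqueue(21) -> [21]
dequeue() returns 21 -> []
enqueue(1) -> [1]
enqueue(8) -> [1, 8]
dequeue() returns 1 -> [8]
Final queue (front to back): [8]


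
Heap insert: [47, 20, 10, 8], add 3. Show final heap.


Append 3: [47, 20, 10, 8, 3]
Bubble up: no swaps needed
Result: [47, 20, 10, 8, 3]


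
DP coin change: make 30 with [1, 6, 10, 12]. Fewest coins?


dp[0]=0; dp[i]=1+min(dp[i-c] for c in coins)
...dp[25]=3, dp[26]=3, dp[27]=4, dp[28]=3, dp[29]=4, dp[30]=3
Minimum coins for 30 = 3


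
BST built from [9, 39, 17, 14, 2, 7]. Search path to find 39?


BST root = 9
Search for 39: compare at each node
Path: [9, 39]


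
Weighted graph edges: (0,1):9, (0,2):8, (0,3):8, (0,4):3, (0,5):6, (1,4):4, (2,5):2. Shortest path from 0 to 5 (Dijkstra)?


Dijkstra from 0:
Distances: {0: 0, 1: 7, 2: 8, 3: 8, 4: 3, 5: 6}
Shortest distance to 5 = 6, path = [0, 5]


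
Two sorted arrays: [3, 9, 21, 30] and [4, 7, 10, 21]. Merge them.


Compare heads, take smaller each step.
Merged: [3, 4, 7, 9, 10, 21, 21, 30]


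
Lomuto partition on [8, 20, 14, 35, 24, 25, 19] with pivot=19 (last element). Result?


Elements <= 19 go left of pivot.
Result: [8, 14, 19, 35, 24, 25, 20], pivot at index 2


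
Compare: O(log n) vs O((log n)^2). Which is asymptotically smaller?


logarithmic grows slower than polylogarithmic
O(log n) is asymptotically smaller; O((log n)^2) grows faster


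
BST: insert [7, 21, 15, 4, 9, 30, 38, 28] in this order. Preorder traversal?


Root = 7; build tree by BST insertion.
Preorder traversal: [7, 4, 21, 15, 9, 30, 28, 38]


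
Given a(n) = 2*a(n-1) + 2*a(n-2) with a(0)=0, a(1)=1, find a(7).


Build bottom-up:
...a(5)=44, a(6)=120, a(7)=2*120+2*44=328


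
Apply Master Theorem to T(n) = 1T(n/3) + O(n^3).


a=1, b=3, c=3. log_3(1)=0 < c=3. Case 3: O(n^c) = O(n^3)
Complexity: O(n^3)


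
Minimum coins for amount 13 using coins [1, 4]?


dp[0]=0; dp[i]=1+min(dp[i-c] for c in coins)
...dp[8]=2, dp[9]=3, dp[10]=4, dp[11]=5, dp[12]=3, dp[13]=4
Minimum coins for 13 = 4


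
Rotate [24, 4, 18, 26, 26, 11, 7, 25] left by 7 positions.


Left rotate by 7: [25, 24, 4, 18, 26, 26, 11, 7]


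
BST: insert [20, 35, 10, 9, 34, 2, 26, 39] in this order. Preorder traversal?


Root = 20; build tree by BST insertion.
Preorder traversal: [20, 10, 9, 2, 35, 34, 26, 39]


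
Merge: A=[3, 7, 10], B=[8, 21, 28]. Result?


Compare heads, take smaller each step.
Merged: [3, 7, 8, 10, 21, 28]


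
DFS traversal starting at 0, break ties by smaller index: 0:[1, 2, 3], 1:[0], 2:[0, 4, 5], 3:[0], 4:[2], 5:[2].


DFS stack-based: start with [0]
Visit order: [0, 1, 2, 4, 5, 3]


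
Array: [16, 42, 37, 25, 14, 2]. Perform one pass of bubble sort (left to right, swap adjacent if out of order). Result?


After one pass: [16, 37, 25, 14, 2, 42]


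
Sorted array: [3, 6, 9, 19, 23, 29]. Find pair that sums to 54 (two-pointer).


Two pointers: lo=0, hi=5
No pair sums to 54


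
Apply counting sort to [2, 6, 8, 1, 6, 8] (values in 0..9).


Count array: [0, 1, 1, 0, 0, 0, 2, 0, 2, 0]
Reconstruct: [1, 2, 6, 6, 8, 8]


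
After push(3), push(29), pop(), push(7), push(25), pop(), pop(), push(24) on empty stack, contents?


push(3) -> [3]
push(29) -> [3, 29]
pop() returns 29 -> [3]
push(7) -> [3, 7]
push(25) -> [3, 7, 25]
pop() returns 25 -> [3, 7]
pop() returns 7 -> [3]
push(24) -> [3, 24]
Final stack (bottom to top): [3, 24]


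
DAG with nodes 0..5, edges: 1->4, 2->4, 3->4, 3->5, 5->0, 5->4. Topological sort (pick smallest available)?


Kahn's algorithm, process smallest node first
Order: [1, 2, 3, 5, 0, 4]


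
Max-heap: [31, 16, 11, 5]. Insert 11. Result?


Append 11: [31, 16, 11, 5, 11]
Bubble up: no swaps needed
Result: [31, 16, 11, 5, 11]


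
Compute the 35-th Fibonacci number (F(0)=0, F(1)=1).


F(n)=F(n-1)+F(n-2)
...F(33)=3524578, F(34)=5702887, F(35)=9227465


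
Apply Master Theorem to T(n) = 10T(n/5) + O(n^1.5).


a=10, b=5, c=1.5. log_5(10)=1.431 < c=1.5. Case 3: O(n^c) = O(n^1.500)
Complexity: O(n^1.500)


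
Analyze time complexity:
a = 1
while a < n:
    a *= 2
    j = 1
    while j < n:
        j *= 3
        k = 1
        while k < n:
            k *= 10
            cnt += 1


Per nesting level: O(log n) * O(log n) * O(log n) = O((log n)^3)
Complexity: O((log n)^3)


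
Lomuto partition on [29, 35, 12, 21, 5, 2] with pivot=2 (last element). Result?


Elements <= 2 go left of pivot.
Result: [2, 35, 12, 21, 5, 29], pivot at index 0


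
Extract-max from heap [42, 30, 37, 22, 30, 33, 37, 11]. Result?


Max = 42
Replace root with last, heapify down
Resulting heap: [37, 30, 37, 22, 30, 33, 11]


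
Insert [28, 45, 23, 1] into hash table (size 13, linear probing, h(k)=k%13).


Insertions: 28->slot 2; 45->slot 6; 23->slot 10; 1->slot 1
Table: [None, 1, 28, None, None, None, 45, None, None, None, 23, None, None]


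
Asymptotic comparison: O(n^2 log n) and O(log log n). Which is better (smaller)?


double-logarithmic grows slower than n^2 log n
O(log log n) is asymptotically smaller; O(n^2 log n) grows faster


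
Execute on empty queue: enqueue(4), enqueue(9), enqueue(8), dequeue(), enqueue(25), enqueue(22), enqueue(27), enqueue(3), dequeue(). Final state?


enqueue(4) -> [4]
enqueue(9) -> [4, 9]
enqueue(8) -> [4, 9, 8]
dequeue() returns 4 -> [9, 8]
enqueue(25) -> [9, 8, 25]
enqueue(22) -> [9, 8, 25, 22]
enqueue(27) -> [9, 8, 25, 22, 27]
enqueue(3) -> [9, 8, 25, 22, 27, 3]
dequeue() returns 9 -> [8, 25, 22, 27, 3]
Final queue (front to back): [8, 25, 22, 27, 3]


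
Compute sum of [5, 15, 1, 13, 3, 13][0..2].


Prefix sums: [0, 5, 20, 21, 34, 37, 50]
Sum[0..2] = prefix[3] - prefix[0] = 21 - 0 = 21


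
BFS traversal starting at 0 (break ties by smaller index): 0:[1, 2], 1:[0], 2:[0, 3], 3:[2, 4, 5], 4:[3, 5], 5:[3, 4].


BFS queue: start with [0]
Visit order: [0, 1, 2, 3, 4, 5]


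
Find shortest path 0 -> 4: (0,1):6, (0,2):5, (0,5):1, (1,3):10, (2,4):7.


Dijkstra from 0:
Distances: {0: 0, 1: 6, 2: 5, 3: 16, 4: 12, 5: 1}
Shortest distance to 4 = 12, path = [0, 2, 4]


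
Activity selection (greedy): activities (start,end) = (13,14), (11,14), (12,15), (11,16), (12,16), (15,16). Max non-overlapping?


Greedy: pick earliest-ending, then skip overlaps.
Selected (2 activities): [(13, 14), (15, 16)]


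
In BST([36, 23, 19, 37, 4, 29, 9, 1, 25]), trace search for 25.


BST root = 36
Search for 25: compare at each node
Path: [36, 23, 29, 25]


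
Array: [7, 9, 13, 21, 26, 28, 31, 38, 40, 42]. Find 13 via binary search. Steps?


Search for 13:
[0,9] mid=4 arr[4]=26
[0,3] mid=1 arr[1]=9
[2,3] mid=2 arr[2]=13
Total: 3 comparisons


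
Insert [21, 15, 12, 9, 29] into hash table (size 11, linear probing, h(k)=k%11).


Insertions: 21->slot 10; 15->slot 4; 12->slot 1; 9->slot 9; 29->slot 7
Table: [None, 12, None, None, 15, None, None, 29, None, 9, 21]


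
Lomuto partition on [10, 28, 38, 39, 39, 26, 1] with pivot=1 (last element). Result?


Elements <= 1 go left of pivot.
Result: [1, 28, 38, 39, 39, 26, 10], pivot at index 0


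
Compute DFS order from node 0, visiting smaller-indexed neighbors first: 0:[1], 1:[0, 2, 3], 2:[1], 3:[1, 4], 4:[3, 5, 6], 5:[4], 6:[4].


DFS stack-based: start with [0]
Visit order: [0, 1, 2, 3, 4, 5, 6]


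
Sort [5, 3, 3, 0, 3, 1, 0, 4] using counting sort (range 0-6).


Count array: [2, 1, 0, 3, 1, 1, 0]
Reconstruct: [0, 0, 1, 3, 3, 3, 4, 5]


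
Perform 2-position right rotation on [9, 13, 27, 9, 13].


Right rotate by 2: [9, 13, 9, 13, 27]


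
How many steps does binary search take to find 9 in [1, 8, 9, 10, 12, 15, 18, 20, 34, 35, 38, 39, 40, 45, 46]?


Search for 9:
[0,14] mid=7 arr[7]=20
[0,6] mid=3 arr[3]=10
[0,2] mid=1 arr[1]=8
[2,2] mid=2 arr[2]=9
Total: 4 comparisons


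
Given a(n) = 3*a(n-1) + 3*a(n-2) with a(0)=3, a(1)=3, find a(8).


Build bottom-up:
...a(6)=3483, a(7)=13203, a(8)=3*13203+3*3483=50058


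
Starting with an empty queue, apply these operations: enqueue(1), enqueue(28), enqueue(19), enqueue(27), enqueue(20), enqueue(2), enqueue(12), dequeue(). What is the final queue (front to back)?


enqueue(1) -> [1]
enqueue(28) -> [1, 28]
enqueue(19) -> [1, 28, 19]
enqueue(27) -> [1, 28, 19, 27]
enqueue(20) -> [1, 28, 19, 27, 20]
enqueue(2) -> [1, 28, 19, 27, 20, 2]
enqueue(12) -> [1, 28, 19, 27, 20, 2, 12]
dequeue() returns 1 -> [28, 19, 27, 20, 2, 12]
Final queue (front to back): [28, 19, 27, 20, 2, 12]


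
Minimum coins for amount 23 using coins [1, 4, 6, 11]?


dp[0]=0; dp[i]=1+min(dp[i-c] for c in coins)
...dp[18]=3, dp[19]=3, dp[20]=4, dp[21]=3, dp[22]=2, dp[23]=3
Minimum coins for 23 = 3


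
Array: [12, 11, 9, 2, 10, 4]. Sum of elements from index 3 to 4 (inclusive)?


Prefix sums: [0, 12, 23, 32, 34, 44, 48]
Sum[3..4] = prefix[5] - prefix[3] = 44 - 32 = 12


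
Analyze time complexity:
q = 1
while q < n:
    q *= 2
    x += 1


Per nesting level: O(log n) = O(log n)
Complexity: O(log n)


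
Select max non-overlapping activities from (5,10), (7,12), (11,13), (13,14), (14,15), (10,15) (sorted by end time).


Greedy: pick earliest-ending, then skip overlaps.
Selected (4 activities): [(5, 10), (11, 13), (13, 14), (14, 15)]


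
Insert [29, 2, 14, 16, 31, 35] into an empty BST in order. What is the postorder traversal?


Root = 29; build tree by BST insertion.
Postorder traversal: [16, 14, 2, 35, 31, 29]


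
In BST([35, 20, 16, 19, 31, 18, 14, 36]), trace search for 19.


BST root = 35
Search for 19: compare at each node
Path: [35, 20, 16, 19]


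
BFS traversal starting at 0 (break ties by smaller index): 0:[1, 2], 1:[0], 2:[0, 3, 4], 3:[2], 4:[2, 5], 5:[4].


BFS queue: start with [0]
Visit order: [0, 1, 2, 3, 4, 5]


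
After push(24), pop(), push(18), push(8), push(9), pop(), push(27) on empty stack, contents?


push(24) -> [24]
pop() returns 24 -> []
push(18) -> [18]
push(8) -> [18, 8]
push(9) -> [18, 8, 9]
pop() returns 9 -> [18, 8]
push(27) -> [18, 8, 27]
Final stack (bottom to top): [18, 8, 27]


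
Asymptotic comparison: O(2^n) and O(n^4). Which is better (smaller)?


quartic grows slower than exponential
O(n^4) is asymptotically smaller; O(2^n) grows faster


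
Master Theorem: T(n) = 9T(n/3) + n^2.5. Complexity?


a=9, b=3, c=2.5. log_3(9)=2 < c=2.5. Case 3: O(n^c) = O(n^2.500)
Complexity: O(n^2.500)


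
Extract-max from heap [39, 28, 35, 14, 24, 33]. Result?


Max = 39
Replace root with last, heapify down
Resulting heap: [35, 28, 33, 14, 24]


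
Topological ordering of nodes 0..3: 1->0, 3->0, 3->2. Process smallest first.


Kahn's algorithm, process smallest node first
Order: [1, 3, 0, 2]


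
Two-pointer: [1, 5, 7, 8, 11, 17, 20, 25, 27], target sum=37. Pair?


Two pointers: lo=0, hi=8
Found pair: (17, 20) summing to 37


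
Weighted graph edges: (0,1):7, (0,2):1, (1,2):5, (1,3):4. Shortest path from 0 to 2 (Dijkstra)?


Dijkstra from 0:
Distances: {0: 0, 1: 6, 2: 1, 3: 10}
Shortest distance to 2 = 1, path = [0, 2]


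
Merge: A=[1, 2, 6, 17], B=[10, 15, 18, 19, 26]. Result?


Compare heads, take smaller each step.
Merged: [1, 2, 6, 10, 15, 17, 18, 19, 26]


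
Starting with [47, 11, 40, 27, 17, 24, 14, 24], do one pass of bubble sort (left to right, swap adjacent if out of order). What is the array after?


After one pass: [11, 40, 27, 17, 24, 14, 24, 47]


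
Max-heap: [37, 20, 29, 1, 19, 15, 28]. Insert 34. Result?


Append 34: [37, 20, 29, 1, 19, 15, 28, 34]
Bubble up: swap idx 7(34) with idx 3(1); swap idx 3(34) with idx 1(20)
Result: [37, 34, 29, 20, 19, 15, 28, 1]


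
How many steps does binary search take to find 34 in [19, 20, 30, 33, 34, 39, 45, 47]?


Search for 34:
[0,7] mid=3 arr[3]=33
[4,7] mid=5 arr[5]=39
[4,4] mid=4 arr[4]=34
Total: 3 comparisons


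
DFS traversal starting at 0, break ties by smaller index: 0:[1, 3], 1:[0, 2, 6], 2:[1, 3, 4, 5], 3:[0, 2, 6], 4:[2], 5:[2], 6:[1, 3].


DFS stack-based: start with [0]
Visit order: [0, 1, 2, 3, 6, 4, 5]


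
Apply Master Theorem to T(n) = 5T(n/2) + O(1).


a=5, b=2, c=0. log_2(5)=2.322 > c=0. Case 1: O(n^log_b(a)) = O(n^2.322)
Complexity: O(n^2.322)


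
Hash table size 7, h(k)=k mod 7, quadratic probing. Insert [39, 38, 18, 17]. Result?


Insertions: 39->slot 4; 38->slot 3; 18->slot 5; 17->slot 0
Table: [17, None, None, 38, 39, 18, None]


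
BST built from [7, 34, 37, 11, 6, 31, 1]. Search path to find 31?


BST root = 7
Search for 31: compare at each node
Path: [7, 34, 11, 31]


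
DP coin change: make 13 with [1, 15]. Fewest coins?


dp[0]=0; dp[i]=1+min(dp[i-c] for c in coins)
...dp[8]=8, dp[9]=9, dp[10]=10, dp[11]=11, dp[12]=12, dp[13]=13
Minimum coins for 13 = 13


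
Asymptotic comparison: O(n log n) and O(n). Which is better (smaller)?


linear grows slower than linearithmic
O(n) is asymptotically smaller; O(n log n) grows faster


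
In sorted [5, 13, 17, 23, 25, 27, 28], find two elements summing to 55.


Two pointers: lo=0, hi=6
Found pair: (27, 28) summing to 55


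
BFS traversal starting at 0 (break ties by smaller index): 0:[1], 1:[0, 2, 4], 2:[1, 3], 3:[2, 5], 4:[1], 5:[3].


BFS queue: start with [0]
Visit order: [0, 1, 2, 4, 3, 5]


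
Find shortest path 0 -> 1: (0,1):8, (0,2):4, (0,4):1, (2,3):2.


Dijkstra from 0:
Distances: {0: 0, 1: 8, 2: 4, 3: 6, 4: 1}
Shortest distance to 1 = 8, path = [0, 1]


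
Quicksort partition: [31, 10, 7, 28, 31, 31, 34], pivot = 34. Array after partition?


Elements <= 34 go left of pivot.
Result: [31, 10, 7, 28, 31, 31, 34], pivot at index 6


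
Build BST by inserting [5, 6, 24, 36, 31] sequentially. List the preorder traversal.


Root = 5; build tree by BST insertion.
Preorder traversal: [5, 6, 24, 36, 31]


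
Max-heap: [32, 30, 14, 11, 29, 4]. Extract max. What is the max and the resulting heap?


Max = 32
Replace root with last, heapify down
Resulting heap: [30, 29, 14, 11, 4]


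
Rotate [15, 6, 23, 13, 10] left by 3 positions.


Left rotate by 3: [13, 10, 15, 6, 23]


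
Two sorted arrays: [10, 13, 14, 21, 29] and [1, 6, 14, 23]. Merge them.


Compare heads, take smaller each step.
Merged: [1, 6, 10, 13, 14, 14, 21, 23, 29]


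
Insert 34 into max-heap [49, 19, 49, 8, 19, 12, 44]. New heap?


Append 34: [49, 19, 49, 8, 19, 12, 44, 34]
Bubble up: swap idx 7(34) with idx 3(8); swap idx 3(34) with idx 1(19)
Result: [49, 34, 49, 19, 19, 12, 44, 8]


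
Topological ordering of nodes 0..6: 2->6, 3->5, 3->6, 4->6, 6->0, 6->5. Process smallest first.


Kahn's algorithm, process smallest node first
Order: [1, 2, 3, 4, 6, 0, 5]


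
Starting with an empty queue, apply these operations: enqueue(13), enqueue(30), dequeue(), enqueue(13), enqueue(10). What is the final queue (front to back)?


enqueue(13) -> [13]
enqueue(30) -> [13, 30]
dequeue() returns 13 -> [30]
enqueue(13) -> [30, 13]
enqueue(10) -> [30, 13, 10]
Final queue (front to back): [30, 13, 10]


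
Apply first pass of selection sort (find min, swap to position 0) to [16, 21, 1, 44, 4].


After one pass: [1, 21, 16, 44, 4]


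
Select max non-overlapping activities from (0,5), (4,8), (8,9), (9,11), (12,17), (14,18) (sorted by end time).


Greedy: pick earliest-ending, then skip overlaps.
Selected (4 activities): [(0, 5), (8, 9), (9, 11), (12, 17)]


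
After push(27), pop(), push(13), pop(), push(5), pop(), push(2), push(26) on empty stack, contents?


push(27) -> [27]
pop() returns 27 -> []
push(13) -> [13]
pop() returns 13 -> []
push(5) -> [5]
pop() returns 5 -> []
push(2) -> [2]
push(26) -> [2, 26]
Final stack (bottom to top): [2, 26]


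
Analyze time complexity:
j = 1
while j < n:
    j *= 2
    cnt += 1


Per nesting level: O(log n) = O(log n)
Complexity: O(log n)


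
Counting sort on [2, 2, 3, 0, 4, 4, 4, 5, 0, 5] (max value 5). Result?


Count array: [2, 0, 2, 1, 3, 2]
Reconstruct: [0, 0, 2, 2, 3, 4, 4, 4, 5, 5]


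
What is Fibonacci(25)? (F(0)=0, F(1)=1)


F(n)=F(n-1)+F(n-2)
...F(23)=28657, F(24)=46368, F(25)=75025


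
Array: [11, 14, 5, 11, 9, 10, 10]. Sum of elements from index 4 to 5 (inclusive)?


Prefix sums: [0, 11, 25, 30, 41, 50, 60, 70]
Sum[4..5] = prefix[6] - prefix[4] = 60 - 41 = 19


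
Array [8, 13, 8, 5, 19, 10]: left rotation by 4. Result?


Left rotate by 4: [19, 10, 8, 13, 8, 5]


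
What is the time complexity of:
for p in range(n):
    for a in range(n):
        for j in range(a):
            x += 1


Per nesting level: O(n) * O(n) * O(n) [triangular over a] = O(n^3)
Complexity: O(n^3)


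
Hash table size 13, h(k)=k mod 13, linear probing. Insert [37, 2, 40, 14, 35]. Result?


Insertions: 37->slot 11; 2->slot 2; 40->slot 1; 14->slot 3; 35->slot 9
Table: [None, 40, 2, 14, None, None, None, None, None, 35, None, 37, None]


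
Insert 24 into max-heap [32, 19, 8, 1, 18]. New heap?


Append 24: [32, 19, 8, 1, 18, 24]
Bubble up: swap idx 5(24) with idx 2(8)
Result: [32, 19, 24, 1, 18, 8]


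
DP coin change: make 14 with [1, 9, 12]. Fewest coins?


dp[0]=0; dp[i]=1+min(dp[i-c] for c in coins)
...dp[9]=1, dp[10]=2, dp[11]=3, dp[12]=1, dp[13]=2, dp[14]=3
Minimum coins for 14 = 3


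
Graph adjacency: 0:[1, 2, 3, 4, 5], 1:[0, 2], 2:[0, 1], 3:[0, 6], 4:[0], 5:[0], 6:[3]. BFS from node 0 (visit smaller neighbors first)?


BFS queue: start with [0]
Visit order: [0, 1, 2, 3, 4, 5, 6]


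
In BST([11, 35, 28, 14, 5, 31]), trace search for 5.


BST root = 11
Search for 5: compare at each node
Path: [11, 5]


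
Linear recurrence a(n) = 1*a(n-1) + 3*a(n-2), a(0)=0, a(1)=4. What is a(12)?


Build bottom-up:
...a(10)=4636, a(11)=10732, a(12)=1*10732+3*4636=24640


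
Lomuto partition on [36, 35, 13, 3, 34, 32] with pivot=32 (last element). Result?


Elements <= 32 go left of pivot.
Result: [13, 3, 32, 35, 34, 36], pivot at index 2


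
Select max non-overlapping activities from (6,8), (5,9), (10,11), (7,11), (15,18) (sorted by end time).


Greedy: pick earliest-ending, then skip overlaps.
Selected (3 activities): [(6, 8), (10, 11), (15, 18)]


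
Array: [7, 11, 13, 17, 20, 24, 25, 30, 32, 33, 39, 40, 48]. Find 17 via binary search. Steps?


Search for 17:
[0,12] mid=6 arr[6]=25
[0,5] mid=2 arr[2]=13
[3,5] mid=4 arr[4]=20
[3,3] mid=3 arr[3]=17
Total: 4 comparisons


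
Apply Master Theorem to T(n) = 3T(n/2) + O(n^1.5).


a=3, b=2, c=1.5. log_2(3)=1.585 > c=1.5. Case 1: O(n^log_b(a)) = O(n^1.585)
Complexity: O(n^1.585)


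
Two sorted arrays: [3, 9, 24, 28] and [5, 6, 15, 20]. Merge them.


Compare heads, take smaller each step.
Merged: [3, 5, 6, 9, 15, 20, 24, 28]


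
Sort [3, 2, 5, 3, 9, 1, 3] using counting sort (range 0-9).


Count array: [0, 1, 1, 3, 0, 1, 0, 0, 0, 1]
Reconstruct: [1, 2, 3, 3, 3, 5, 9]


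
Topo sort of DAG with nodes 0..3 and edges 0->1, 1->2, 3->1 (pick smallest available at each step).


Kahn's algorithm, process smallest node first
Order: [0, 3, 1, 2]


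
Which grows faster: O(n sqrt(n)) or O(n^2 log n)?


n^1.5 grows slower than n^2 log n
O(n sqrt(n)) is asymptotically smaller; O(n^2 log n) grows faster


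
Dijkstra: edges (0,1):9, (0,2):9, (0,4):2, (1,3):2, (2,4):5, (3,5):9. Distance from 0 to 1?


Dijkstra from 0:
Distances: {0: 0, 1: 9, 2: 7, 3: 11, 4: 2, 5: 20}
Shortest distance to 1 = 9, path = [0, 1]


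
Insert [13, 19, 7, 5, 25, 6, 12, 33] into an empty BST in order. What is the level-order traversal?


Root = 13; build tree by BST insertion.
Level-Order traversal: [13, 7, 19, 5, 12, 25, 6, 33]
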